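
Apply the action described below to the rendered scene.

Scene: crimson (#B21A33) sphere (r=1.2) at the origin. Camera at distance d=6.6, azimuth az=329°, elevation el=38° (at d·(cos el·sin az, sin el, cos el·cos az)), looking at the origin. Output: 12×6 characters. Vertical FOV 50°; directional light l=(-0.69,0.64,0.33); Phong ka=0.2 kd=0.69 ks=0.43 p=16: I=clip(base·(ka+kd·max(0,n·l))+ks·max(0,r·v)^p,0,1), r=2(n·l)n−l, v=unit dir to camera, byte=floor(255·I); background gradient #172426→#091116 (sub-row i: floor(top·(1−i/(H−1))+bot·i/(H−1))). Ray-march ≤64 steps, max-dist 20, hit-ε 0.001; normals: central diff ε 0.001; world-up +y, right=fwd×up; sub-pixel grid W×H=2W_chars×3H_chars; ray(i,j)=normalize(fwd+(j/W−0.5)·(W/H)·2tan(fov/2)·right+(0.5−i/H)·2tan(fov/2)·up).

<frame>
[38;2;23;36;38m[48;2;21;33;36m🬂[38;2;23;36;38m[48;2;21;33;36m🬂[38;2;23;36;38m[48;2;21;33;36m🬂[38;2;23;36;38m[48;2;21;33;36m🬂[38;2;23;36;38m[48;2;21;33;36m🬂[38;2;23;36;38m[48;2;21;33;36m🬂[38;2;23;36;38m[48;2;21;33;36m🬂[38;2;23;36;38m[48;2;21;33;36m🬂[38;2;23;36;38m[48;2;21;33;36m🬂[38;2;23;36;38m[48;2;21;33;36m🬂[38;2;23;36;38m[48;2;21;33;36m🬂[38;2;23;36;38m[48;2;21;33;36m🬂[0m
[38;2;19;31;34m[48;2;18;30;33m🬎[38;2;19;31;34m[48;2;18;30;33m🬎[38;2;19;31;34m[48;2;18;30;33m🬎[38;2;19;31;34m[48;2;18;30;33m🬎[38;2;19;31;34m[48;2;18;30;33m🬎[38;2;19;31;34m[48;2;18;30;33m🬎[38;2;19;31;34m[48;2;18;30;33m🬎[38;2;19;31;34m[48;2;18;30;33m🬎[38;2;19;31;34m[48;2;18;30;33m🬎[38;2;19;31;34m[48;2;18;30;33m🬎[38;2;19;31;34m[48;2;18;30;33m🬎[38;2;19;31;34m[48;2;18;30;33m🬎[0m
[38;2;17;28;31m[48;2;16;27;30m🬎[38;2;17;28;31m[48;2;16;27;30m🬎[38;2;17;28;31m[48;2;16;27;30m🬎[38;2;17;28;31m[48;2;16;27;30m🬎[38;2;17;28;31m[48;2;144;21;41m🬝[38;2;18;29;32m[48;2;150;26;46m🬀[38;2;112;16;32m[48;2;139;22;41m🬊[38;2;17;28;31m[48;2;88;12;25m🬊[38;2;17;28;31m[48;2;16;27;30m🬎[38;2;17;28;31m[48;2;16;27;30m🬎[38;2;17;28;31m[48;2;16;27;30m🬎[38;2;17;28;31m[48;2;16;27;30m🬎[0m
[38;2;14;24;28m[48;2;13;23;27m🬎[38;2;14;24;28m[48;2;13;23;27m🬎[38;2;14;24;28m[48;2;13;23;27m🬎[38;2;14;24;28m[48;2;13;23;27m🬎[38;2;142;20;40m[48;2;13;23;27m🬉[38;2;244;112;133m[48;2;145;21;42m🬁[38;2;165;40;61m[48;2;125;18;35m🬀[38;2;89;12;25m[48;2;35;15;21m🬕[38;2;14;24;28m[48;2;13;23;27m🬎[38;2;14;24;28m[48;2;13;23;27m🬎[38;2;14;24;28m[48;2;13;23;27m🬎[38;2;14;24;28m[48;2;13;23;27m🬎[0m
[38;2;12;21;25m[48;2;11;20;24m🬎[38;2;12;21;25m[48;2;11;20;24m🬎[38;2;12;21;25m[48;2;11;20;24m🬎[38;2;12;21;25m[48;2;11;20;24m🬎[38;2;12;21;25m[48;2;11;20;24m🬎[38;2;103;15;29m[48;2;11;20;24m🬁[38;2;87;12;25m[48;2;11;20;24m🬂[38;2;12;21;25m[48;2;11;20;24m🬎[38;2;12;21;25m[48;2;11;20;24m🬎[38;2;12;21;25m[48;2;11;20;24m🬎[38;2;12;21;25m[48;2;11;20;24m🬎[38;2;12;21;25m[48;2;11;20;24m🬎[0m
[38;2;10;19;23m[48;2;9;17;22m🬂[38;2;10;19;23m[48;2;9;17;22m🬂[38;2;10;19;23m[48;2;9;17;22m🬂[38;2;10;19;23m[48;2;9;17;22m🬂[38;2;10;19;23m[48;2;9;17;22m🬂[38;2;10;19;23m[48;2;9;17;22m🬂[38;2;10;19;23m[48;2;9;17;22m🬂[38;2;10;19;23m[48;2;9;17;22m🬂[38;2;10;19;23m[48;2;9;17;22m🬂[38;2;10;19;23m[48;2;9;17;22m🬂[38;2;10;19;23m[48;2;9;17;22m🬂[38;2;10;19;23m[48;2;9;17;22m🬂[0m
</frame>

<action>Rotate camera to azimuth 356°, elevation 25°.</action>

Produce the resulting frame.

<frame>
[38;2;23;36;38m[48;2;21;33;36m🬂[38;2;23;36;38m[48;2;21;33;36m🬂[38;2;23;36;38m[48;2;21;33;36m🬂[38;2;23;36;38m[48;2;21;33;36m🬂[38;2;23;36;38m[48;2;21;33;36m🬂[38;2;23;36;38m[48;2;21;33;36m🬂[38;2;23;36;38m[48;2;21;33;36m🬂[38;2;23;36;38m[48;2;21;33;36m🬂[38;2;23;36;38m[48;2;21;33;36m🬂[38;2;23;36;38m[48;2;21;33;36m🬂[38;2;23;36;38m[48;2;21;33;36m🬂[38;2;23;36;38m[48;2;21;33;36m🬂[0m
[38;2;19;31;34m[48;2;18;30;33m🬎[38;2;19;31;34m[48;2;18;30;33m🬎[38;2;19;31;34m[48;2;18;30;33m🬎[38;2;19;31;34m[48;2;18;30;33m🬎[38;2;19;31;34m[48;2;18;30;33m🬎[38;2;19;31;34m[48;2;18;30;33m🬎[38;2;19;31;34m[48;2;18;30;33m🬎[38;2;19;31;34m[48;2;18;30;33m🬎[38;2;19;31;34m[48;2;18;30;33m🬎[38;2;19;31;34m[48;2;18;30;33m🬎[38;2;19;31;34m[48;2;18;30;33m🬎[38;2;19;31;34m[48;2;18;30;33m🬎[0m
[38;2;17;28;31m[48;2;16;27;30m🬎[38;2;17;28;31m[48;2;16;27;30m🬎[38;2;17;28;31m[48;2;16;27;30m🬎[38;2;17;28;31m[48;2;16;27;30m🬎[38;2;17;28;31m[48;2;155;22;44m🬝[38;2;18;29;32m[48;2;167;43;63m🬀[38;2;100;14;28m[48;2;123;18;35m▐[38;2;72;10;20m[48;2;22;22;26m🬓[38;2;17;28;31m[48;2;16;27;30m🬎[38;2;17;28;31m[48;2;16;27;30m🬎[38;2;17;28;31m[48;2;16;27;30m🬎[38;2;17;28;31m[48;2;16;27;30m🬎[0m
[38;2;14;24;28m[48;2;13;23;27m🬎[38;2;14;24;28m[48;2;13;23;27m🬎[38;2;14;24;28m[48;2;13;23;27m🬎[38;2;14;24;28m[48;2;13;23;27m🬎[38;2;137;19;39m[48;2;13;23;27m🬉[38;2;145;30;49m[48;2;108;15;30m🬂[38;2;98;14;27m[48;2;68;9;19m🬆[38;2;42;6;12m[48;2;13;23;27m🬝[38;2;14;24;28m[48;2;13;23;27m🬎[38;2;14;24;28m[48;2;13;23;27m🬎[38;2;14;24;28m[48;2;13;23;27m🬎[38;2;14;24;28m[48;2;13;23;27m🬎[0m
[38;2;12;21;25m[48;2;11;20;24m🬎[38;2;12;21;25m[48;2;11;20;24m🬎[38;2;12;21;25m[48;2;11;20;24m🬎[38;2;12;21;25m[48;2;11;20;24m🬎[38;2;12;21;25m[48;2;11;20;24m🬎[38;2;61;9;17m[48;2;11;20;24m🬁[38;2;40;5;11m[48;2;11;20;24m🬂[38;2;12;21;25m[48;2;11;20;24m🬎[38;2;12;21;25m[48;2;11;20;24m🬎[38;2;12;21;25m[48;2;11;20;24m🬎[38;2;12;21;25m[48;2;11;20;24m🬎[38;2;12;21;25m[48;2;11;20;24m🬎[0m
[38;2;10;19;23m[48;2;9;17;22m🬂[38;2;10;19;23m[48;2;9;17;22m🬂[38;2;10;19;23m[48;2;9;17;22m🬂[38;2;10;19;23m[48;2;9;17;22m🬂[38;2;10;19;23m[48;2;9;17;22m🬂[38;2;10;19;23m[48;2;9;17;22m🬂[38;2;10;19;23m[48;2;9;17;22m🬂[38;2;10;19;23m[48;2;9;17;22m🬂[38;2;10;19;23m[48;2;9;17;22m🬂[38;2;10;19;23m[48;2;9;17;22m🬂[38;2;10;19;23m[48;2;9;17;22m🬂[38;2;10;19;23m[48;2;9;17;22m🬂[0m
</frame>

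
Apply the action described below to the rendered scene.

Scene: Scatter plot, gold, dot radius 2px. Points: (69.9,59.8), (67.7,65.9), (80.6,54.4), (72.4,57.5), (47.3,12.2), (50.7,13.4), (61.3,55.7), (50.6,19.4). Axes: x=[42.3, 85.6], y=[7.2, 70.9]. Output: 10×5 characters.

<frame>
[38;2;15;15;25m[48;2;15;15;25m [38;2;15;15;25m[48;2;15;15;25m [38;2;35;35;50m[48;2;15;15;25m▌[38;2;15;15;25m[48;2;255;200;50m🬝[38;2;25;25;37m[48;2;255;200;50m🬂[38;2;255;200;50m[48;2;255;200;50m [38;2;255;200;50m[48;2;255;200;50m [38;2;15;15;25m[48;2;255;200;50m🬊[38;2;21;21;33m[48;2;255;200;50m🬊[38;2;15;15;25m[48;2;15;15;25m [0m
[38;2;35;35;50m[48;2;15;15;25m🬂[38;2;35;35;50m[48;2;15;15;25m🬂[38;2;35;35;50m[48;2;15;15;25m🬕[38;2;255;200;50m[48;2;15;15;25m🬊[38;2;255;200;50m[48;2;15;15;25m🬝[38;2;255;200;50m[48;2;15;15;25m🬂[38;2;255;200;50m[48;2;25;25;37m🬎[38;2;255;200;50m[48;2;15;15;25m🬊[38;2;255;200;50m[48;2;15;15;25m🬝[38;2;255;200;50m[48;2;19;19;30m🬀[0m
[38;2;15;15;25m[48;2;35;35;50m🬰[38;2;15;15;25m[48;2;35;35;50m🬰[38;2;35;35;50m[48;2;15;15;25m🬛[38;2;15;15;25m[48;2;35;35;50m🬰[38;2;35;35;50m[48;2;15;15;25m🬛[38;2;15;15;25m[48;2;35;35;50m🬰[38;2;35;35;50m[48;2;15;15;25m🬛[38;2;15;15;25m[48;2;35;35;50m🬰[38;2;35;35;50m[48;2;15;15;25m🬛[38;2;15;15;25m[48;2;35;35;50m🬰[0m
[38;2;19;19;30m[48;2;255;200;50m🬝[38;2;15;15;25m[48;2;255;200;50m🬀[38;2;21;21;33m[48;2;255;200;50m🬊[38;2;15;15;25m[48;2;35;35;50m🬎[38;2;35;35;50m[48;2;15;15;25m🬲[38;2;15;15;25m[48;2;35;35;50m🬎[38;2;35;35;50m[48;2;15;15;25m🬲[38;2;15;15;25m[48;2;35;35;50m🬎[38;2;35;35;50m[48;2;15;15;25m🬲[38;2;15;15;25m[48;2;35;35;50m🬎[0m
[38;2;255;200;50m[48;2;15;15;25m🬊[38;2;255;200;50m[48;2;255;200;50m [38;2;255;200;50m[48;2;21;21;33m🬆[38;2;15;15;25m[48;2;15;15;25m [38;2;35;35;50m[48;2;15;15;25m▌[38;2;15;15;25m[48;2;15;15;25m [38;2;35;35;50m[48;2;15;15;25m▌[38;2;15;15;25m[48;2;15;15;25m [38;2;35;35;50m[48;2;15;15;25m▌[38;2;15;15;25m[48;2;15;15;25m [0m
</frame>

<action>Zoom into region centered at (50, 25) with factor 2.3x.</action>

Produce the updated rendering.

<frame>
[38;2;15;15;25m[48;2;15;15;25m [38;2;15;15;25m[48;2;15;15;25m [38;2;35;35;50m[48;2;15;15;25m▌[38;2;15;15;25m[48;2;15;15;25m [38;2;35;35;50m[48;2;15;15;25m▌[38;2;15;15;25m[48;2;15;15;25m [38;2;35;35;50m[48;2;15;15;25m▌[38;2;15;15;25m[48;2;15;15;25m [38;2;35;35;50m[48;2;15;15;25m▌[38;2;15;15;25m[48;2;15;15;25m [0m
[38;2;35;35;50m[48;2;15;15;25m🬂[38;2;35;35;50m[48;2;15;15;25m🬂[38;2;35;35;50m[48;2;15;15;25m🬕[38;2;35;35;50m[48;2;15;15;25m🬂[38;2;35;35;50m[48;2;15;15;25m🬕[38;2;35;35;50m[48;2;15;15;25m🬂[38;2;35;35;50m[48;2;15;15;25m🬕[38;2;35;35;50m[48;2;15;15;25m🬂[38;2;35;35;50m[48;2;15;15;25m🬕[38;2;35;35;50m[48;2;15;15;25m🬂[0m
[38;2;15;15;25m[48;2;35;35;50m🬰[38;2;15;15;25m[48;2;35;35;50m🬰[38;2;35;35;50m[48;2;15;15;25m🬛[38;2;15;15;25m[48;2;35;35;50m🬰[38;2;31;31;45m[48;2;255;200;50m🬝[38;2;21;21;33m[48;2;255;200;50m🬊[38;2;35;35;50m[48;2;15;15;25m🬛[38;2;15;15;25m[48;2;35;35;50m🬰[38;2;35;35;50m[48;2;15;15;25m🬛[38;2;15;15;25m[48;2;35;35;50m🬰[0m
[38;2;15;15;25m[48;2;35;35;50m🬎[38;2;15;15;25m[48;2;35;35;50m🬎[38;2;35;35;50m[48;2;15;15;25m🬲[38;2;19;19;30m[48;2;255;200;50m🬬[38;2;255;200;50m[48;2;35;35;50m🬨[38;2;255;200;50m[48;2;255;200;50m [38;2;255;200;50m[48;2;27;27;40m🬀[38;2;15;15;25m[48;2;35;35;50m🬎[38;2;35;35;50m[48;2;15;15;25m🬲[38;2;15;15;25m[48;2;35;35;50m🬎[0m
[38;2;15;15;25m[48;2;15;15;25m [38;2;15;15;25m[48;2;15;15;25m [38;2;35;35;50m[48;2;255;200;50m🬐[38;2;255;200;50m[48;2;255;200;50m [38;2;255;200;50m[48;2;25;25;37m🬎[38;2;255;200;50m[48;2;15;15;25m🬝[38;2;255;200;50m[48;2;23;23;35m🬀[38;2;15;15;25m[48;2;15;15;25m [38;2;35;35;50m[48;2;15;15;25m▌[38;2;15;15;25m[48;2;15;15;25m [0m
</frame>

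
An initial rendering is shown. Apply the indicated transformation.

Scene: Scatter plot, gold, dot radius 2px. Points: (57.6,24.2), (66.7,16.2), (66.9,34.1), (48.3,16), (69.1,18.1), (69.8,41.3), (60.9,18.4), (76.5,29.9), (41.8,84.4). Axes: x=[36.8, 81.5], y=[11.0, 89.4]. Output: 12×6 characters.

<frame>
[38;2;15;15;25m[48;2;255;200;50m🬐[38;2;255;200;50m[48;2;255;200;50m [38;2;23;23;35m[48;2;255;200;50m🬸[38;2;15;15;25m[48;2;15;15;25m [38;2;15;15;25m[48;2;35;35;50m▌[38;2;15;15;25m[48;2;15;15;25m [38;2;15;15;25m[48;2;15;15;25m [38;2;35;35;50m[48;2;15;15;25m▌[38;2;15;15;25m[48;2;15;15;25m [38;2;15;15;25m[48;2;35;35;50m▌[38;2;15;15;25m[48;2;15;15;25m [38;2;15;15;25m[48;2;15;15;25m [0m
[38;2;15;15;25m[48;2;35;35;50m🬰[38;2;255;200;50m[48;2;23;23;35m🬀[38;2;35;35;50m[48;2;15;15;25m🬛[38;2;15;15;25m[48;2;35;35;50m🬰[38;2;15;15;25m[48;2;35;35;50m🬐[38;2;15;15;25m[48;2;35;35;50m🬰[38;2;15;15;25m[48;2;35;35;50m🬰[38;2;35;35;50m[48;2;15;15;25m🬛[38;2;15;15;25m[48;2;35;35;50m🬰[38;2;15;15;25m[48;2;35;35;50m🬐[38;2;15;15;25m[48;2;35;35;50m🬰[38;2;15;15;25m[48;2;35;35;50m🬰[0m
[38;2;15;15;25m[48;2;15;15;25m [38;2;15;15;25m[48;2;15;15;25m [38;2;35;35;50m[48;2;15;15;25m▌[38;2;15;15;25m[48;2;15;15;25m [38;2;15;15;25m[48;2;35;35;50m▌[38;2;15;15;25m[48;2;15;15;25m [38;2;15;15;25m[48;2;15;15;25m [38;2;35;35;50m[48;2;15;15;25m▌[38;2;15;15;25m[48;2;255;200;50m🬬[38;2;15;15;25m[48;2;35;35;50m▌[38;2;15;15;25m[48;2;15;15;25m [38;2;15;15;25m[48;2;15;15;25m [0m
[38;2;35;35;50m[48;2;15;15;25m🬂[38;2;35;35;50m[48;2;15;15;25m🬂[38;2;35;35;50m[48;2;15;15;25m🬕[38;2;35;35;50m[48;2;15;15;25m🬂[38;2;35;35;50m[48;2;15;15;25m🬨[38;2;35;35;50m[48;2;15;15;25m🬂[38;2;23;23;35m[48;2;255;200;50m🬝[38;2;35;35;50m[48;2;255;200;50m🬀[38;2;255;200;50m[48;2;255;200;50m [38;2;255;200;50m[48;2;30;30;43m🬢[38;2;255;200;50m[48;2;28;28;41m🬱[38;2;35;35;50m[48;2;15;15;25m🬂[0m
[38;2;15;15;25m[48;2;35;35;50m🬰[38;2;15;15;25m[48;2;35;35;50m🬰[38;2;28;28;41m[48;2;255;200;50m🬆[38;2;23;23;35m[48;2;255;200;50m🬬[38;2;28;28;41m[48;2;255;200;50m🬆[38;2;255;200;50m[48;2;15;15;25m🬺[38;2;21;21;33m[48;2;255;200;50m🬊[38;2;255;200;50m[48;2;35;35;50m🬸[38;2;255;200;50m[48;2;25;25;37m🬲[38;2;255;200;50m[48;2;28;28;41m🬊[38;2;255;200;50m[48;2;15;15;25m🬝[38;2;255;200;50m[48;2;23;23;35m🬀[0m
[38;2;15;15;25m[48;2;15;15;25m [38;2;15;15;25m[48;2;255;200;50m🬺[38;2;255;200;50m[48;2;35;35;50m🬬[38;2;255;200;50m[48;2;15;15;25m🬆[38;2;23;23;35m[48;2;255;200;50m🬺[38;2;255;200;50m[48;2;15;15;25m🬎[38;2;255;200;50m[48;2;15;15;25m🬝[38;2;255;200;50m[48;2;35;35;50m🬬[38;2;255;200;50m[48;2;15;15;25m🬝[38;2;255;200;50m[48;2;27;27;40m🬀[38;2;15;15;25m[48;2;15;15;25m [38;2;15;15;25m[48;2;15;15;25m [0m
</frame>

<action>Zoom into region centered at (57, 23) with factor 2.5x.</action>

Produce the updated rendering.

<frame>
[38;2;15;15;25m[48;2;15;15;25m [38;2;15;15;25m[48;2;15;15;25m [38;2;35;35;50m[48;2;15;15;25m▌[38;2;15;15;25m[48;2;15;15;25m [38;2;15;15;25m[48;2;35;35;50m▌[38;2;15;15;25m[48;2;15;15;25m [38;2;15;15;25m[48;2;15;15;25m [38;2;35;35;50m[48;2;15;15;25m▌[38;2;15;15;25m[48;2;15;15;25m [38;2;15;15;25m[48;2;35;35;50m▌[38;2;15;15;25m[48;2;15;15;25m [38;2;15;15;25m[48;2;15;15;25m [0m
[38;2;15;15;25m[48;2;35;35;50m🬰[38;2;15;15;25m[48;2;35;35;50m🬰[38;2;35;35;50m[48;2;15;15;25m🬛[38;2;15;15;25m[48;2;35;35;50m🬰[38;2;15;15;25m[48;2;35;35;50m🬐[38;2;15;15;25m[48;2;35;35;50m🬰[38;2;23;23;35m[48;2;255;200;50m🬬[38;2;35;35;50m[48;2;15;15;25m🬛[38;2;15;15;25m[48;2;35;35;50m🬰[38;2;15;15;25m[48;2;35;35;50m🬐[38;2;15;15;25m[48;2;35;35;50m🬰[38;2;15;15;25m[48;2;35;35;50m🬰[0m
[38;2;15;15;25m[48;2;15;15;25m [38;2;15;15;25m[48;2;15;15;25m [38;2;35;35;50m[48;2;15;15;25m▌[38;2;15;15;25m[48;2;15;15;25m [38;2;15;15;25m[48;2;35;35;50m▌[38;2;15;15;25m[48;2;255;200;50m🬐[38;2;255;200;50m[48;2;255;200;50m [38;2;23;23;35m[48;2;255;200;50m🬸[38;2;15;15;25m[48;2;255;200;50m🬬[38;2;15;15;25m[48;2;35;35;50m▌[38;2;15;15;25m[48;2;15;15;25m [38;2;15;15;25m[48;2;15;15;25m [0m
[38;2;255;200;50m[48;2;28;28;41m🬱[38;2;35;35;50m[48;2;15;15;25m🬂[38;2;35;35;50m[48;2;15;15;25m🬕[38;2;35;35;50m[48;2;15;15;25m🬂[38;2;35;35;50m[48;2;15;15;25m🬨[38;2;35;35;50m[48;2;15;15;25m🬂[38;2;255;200;50m[48;2;19;19;30m🬀[38;2;35;35;50m[48;2;255;200;50m🬐[38;2;255;200;50m[48;2;255;200;50m [38;2;255;200;50m[48;2;31;31;45m🬃[38;2;35;35;50m[48;2;15;15;25m🬂[38;2;28;28;41m[48;2;255;200;50m🬆[0m
[38;2;255;200;50m[48;2;15;15;25m🬝[38;2;255;200;50m[48;2;23;23;35m🬀[38;2;35;35;50m[48;2;15;15;25m🬛[38;2;15;15;25m[48;2;35;35;50m🬰[38;2;15;15;25m[48;2;35;35;50m🬐[38;2;15;15;25m[48;2;35;35;50m🬰[38;2;15;15;25m[48;2;35;35;50m🬰[38;2;35;35;50m[48;2;15;15;25m🬛[38;2;255;200;50m[48;2;23;23;35m🬀[38;2;15;15;25m[48;2;35;35;50m🬐[38;2;23;23;35m[48;2;255;200;50m🬺[38;2;255;200;50m[48;2;15;15;25m🬬[0m
[38;2;15;15;25m[48;2;15;15;25m [38;2;15;15;25m[48;2;15;15;25m [38;2;35;35;50m[48;2;15;15;25m▌[38;2;15;15;25m[48;2;15;15;25m [38;2;15;15;25m[48;2;35;35;50m▌[38;2;15;15;25m[48;2;15;15;25m [38;2;15;15;25m[48;2;15;15;25m [38;2;35;35;50m[48;2;15;15;25m▌[38;2;15;15;25m[48;2;15;15;25m [38;2;15;15;25m[48;2;35;35;50m▌[38;2;15;15;25m[48;2;15;15;25m [38;2;15;15;25m[48;2;15;15;25m [0m
</frame>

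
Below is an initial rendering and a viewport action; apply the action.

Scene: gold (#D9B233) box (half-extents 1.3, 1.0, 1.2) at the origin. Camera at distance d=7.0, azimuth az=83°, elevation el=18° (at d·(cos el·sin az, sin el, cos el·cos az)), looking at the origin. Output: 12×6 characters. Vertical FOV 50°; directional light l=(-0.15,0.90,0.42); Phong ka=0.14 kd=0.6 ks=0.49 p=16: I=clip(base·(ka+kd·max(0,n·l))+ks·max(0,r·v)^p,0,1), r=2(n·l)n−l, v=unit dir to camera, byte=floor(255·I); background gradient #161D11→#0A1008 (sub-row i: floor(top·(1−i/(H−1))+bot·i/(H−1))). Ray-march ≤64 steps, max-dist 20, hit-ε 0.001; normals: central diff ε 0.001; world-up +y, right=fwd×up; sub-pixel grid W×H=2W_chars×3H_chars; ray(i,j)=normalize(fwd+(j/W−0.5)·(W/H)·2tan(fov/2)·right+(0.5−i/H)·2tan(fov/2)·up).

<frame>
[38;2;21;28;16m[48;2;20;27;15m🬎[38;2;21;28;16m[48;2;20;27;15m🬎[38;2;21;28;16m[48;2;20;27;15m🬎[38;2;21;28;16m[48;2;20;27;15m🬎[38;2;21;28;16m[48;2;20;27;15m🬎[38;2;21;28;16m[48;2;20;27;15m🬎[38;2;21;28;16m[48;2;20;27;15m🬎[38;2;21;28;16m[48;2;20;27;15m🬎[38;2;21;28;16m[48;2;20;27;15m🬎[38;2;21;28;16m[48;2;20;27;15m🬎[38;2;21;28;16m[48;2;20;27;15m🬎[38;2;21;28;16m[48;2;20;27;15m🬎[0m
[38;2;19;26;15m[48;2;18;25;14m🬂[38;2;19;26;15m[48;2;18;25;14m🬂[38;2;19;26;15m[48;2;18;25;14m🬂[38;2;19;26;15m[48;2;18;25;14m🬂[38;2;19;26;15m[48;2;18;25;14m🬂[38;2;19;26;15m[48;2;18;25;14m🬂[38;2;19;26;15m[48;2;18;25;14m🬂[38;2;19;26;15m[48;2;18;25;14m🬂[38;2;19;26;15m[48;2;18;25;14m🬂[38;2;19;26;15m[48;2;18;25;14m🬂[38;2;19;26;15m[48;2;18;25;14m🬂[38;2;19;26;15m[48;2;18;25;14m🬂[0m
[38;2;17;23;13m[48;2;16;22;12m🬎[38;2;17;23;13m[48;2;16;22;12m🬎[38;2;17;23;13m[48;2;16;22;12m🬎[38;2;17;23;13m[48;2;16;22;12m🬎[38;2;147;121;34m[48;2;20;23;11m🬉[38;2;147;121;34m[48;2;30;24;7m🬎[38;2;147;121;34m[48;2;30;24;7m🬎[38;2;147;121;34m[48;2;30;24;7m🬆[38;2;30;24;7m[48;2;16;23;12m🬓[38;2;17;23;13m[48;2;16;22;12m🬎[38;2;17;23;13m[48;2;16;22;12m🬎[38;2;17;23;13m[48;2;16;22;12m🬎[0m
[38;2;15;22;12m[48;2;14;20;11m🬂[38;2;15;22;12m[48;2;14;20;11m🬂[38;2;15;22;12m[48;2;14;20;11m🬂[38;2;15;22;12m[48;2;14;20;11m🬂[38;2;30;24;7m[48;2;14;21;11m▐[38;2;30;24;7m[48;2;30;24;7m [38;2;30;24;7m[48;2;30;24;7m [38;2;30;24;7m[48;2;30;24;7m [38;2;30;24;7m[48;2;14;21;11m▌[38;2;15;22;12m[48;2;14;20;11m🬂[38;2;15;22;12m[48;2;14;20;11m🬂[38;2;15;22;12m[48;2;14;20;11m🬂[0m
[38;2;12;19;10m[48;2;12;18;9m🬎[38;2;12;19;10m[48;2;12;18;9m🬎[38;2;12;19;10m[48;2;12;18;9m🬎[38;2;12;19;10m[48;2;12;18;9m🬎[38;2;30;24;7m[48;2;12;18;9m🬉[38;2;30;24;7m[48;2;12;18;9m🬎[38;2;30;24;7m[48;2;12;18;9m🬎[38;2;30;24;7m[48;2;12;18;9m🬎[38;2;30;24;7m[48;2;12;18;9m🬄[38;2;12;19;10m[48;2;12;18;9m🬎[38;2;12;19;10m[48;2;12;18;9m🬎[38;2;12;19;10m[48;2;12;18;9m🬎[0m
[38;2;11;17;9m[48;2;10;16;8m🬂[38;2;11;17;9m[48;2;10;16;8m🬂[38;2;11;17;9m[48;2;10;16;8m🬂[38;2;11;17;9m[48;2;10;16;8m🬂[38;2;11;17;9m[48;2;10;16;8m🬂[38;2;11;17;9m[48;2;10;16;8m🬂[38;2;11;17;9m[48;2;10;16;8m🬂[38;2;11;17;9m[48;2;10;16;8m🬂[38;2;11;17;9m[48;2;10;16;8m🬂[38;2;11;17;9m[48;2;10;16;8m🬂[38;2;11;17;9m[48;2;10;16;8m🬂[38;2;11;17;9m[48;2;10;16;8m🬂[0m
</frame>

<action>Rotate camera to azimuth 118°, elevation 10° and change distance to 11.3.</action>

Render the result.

<frame>
[38;2;21;28;16m[48;2;20;27;15m🬎[38;2;21;28;16m[48;2;20;27;15m🬎[38;2;21;28;16m[48;2;20;27;15m🬎[38;2;21;28;16m[48;2;20;27;15m🬎[38;2;21;28;16m[48;2;20;27;15m🬎[38;2;21;28;16m[48;2;20;27;15m🬎[38;2;21;28;16m[48;2;20;27;15m🬎[38;2;21;28;16m[48;2;20;27;15m🬎[38;2;21;28;16m[48;2;20;27;15m🬎[38;2;21;28;16m[48;2;20;27;15m🬎[38;2;21;28;16m[48;2;20;27;15m🬎[38;2;21;28;16m[48;2;20;27;15m🬎[0m
[38;2;19;26;15m[48;2;18;25;14m🬂[38;2;19;26;15m[48;2;18;25;14m🬂[38;2;19;26;15m[48;2;18;25;14m🬂[38;2;19;26;15m[48;2;18;25;14m🬂[38;2;19;26;15m[48;2;18;25;14m🬂[38;2;19;26;15m[48;2;18;25;14m🬂[38;2;19;26;15m[48;2;18;25;14m🬂[38;2;19;26;15m[48;2;18;25;14m🬂[38;2;19;26;15m[48;2;18;25;14m🬂[38;2;19;26;15m[48;2;18;25;14m🬂[38;2;19;26;15m[48;2;18;25;14m🬂[38;2;19;26;15m[48;2;18;25;14m🬂[0m
[38;2;17;23;13m[48;2;16;22;12m🬎[38;2;17;23;13m[48;2;16;22;12m🬎[38;2;17;23;13m[48;2;16;22;12m🬎[38;2;17;23;13m[48;2;16;22;12m🬎[38;2;16;23;12m[48;2;30;24;7m🬝[38;2;17;23;13m[48;2;30;24;7m🬎[38;2;17;23;13m[48;2;30;24;7m🬎[38;2;30;24;7m[48;2;16;23;12m🬏[38;2;17;23;13m[48;2;16;22;12m🬎[38;2;17;23;13m[48;2;16;22;12m🬎[38;2;17;23;13m[48;2;16;22;12m🬎[38;2;17;23;13m[48;2;16;22;12m🬎[0m
[38;2;15;22;12m[48;2;14;20;11m🬂[38;2;15;22;12m[48;2;14;20;11m🬂[38;2;15;22;12m[48;2;14;20;11m🬂[38;2;15;22;12m[48;2;14;20;11m🬂[38;2;30;24;7m[48;2;14;20;11m🬁[38;2;30;24;7m[48;2;30;24;7m [38;2;30;24;7m[48;2;30;24;7m [38;2;30;24;7m[48;2;14;20;11m🬄[38;2;15;22;12m[48;2;14;20;11m🬂[38;2;15;22;12m[48;2;14;20;11m🬂[38;2;15;22;12m[48;2;14;20;11m🬂[38;2;15;22;12m[48;2;14;20;11m🬂[0m
[38;2;12;19;10m[48;2;12;18;9m🬎[38;2;12;19;10m[48;2;12;18;9m🬎[38;2;12;19;10m[48;2;12;18;9m🬎[38;2;12;19;10m[48;2;12;18;9m🬎[38;2;12;19;10m[48;2;12;18;9m🬎[38;2;12;19;10m[48;2;12;18;9m🬎[38;2;12;19;10m[48;2;12;18;9m🬎[38;2;12;19;10m[48;2;12;18;9m🬎[38;2;12;19;10m[48;2;12;18;9m🬎[38;2;12;19;10m[48;2;12;18;9m🬎[38;2;12;19;10m[48;2;12;18;9m🬎[38;2;12;19;10m[48;2;12;18;9m🬎[0m
[38;2;11;17;9m[48;2;10;16;8m🬂[38;2;11;17;9m[48;2;10;16;8m🬂[38;2;11;17;9m[48;2;10;16;8m🬂[38;2;11;17;9m[48;2;10;16;8m🬂[38;2;11;17;9m[48;2;10;16;8m🬂[38;2;11;17;9m[48;2;10;16;8m🬂[38;2;11;17;9m[48;2;10;16;8m🬂[38;2;11;17;9m[48;2;10;16;8m🬂[38;2;11;17;9m[48;2;10;16;8m🬂[38;2;11;17;9m[48;2;10;16;8m🬂[38;2;11;17;9m[48;2;10;16;8m🬂[38;2;11;17;9m[48;2;10;16;8m🬂[0m
</frame>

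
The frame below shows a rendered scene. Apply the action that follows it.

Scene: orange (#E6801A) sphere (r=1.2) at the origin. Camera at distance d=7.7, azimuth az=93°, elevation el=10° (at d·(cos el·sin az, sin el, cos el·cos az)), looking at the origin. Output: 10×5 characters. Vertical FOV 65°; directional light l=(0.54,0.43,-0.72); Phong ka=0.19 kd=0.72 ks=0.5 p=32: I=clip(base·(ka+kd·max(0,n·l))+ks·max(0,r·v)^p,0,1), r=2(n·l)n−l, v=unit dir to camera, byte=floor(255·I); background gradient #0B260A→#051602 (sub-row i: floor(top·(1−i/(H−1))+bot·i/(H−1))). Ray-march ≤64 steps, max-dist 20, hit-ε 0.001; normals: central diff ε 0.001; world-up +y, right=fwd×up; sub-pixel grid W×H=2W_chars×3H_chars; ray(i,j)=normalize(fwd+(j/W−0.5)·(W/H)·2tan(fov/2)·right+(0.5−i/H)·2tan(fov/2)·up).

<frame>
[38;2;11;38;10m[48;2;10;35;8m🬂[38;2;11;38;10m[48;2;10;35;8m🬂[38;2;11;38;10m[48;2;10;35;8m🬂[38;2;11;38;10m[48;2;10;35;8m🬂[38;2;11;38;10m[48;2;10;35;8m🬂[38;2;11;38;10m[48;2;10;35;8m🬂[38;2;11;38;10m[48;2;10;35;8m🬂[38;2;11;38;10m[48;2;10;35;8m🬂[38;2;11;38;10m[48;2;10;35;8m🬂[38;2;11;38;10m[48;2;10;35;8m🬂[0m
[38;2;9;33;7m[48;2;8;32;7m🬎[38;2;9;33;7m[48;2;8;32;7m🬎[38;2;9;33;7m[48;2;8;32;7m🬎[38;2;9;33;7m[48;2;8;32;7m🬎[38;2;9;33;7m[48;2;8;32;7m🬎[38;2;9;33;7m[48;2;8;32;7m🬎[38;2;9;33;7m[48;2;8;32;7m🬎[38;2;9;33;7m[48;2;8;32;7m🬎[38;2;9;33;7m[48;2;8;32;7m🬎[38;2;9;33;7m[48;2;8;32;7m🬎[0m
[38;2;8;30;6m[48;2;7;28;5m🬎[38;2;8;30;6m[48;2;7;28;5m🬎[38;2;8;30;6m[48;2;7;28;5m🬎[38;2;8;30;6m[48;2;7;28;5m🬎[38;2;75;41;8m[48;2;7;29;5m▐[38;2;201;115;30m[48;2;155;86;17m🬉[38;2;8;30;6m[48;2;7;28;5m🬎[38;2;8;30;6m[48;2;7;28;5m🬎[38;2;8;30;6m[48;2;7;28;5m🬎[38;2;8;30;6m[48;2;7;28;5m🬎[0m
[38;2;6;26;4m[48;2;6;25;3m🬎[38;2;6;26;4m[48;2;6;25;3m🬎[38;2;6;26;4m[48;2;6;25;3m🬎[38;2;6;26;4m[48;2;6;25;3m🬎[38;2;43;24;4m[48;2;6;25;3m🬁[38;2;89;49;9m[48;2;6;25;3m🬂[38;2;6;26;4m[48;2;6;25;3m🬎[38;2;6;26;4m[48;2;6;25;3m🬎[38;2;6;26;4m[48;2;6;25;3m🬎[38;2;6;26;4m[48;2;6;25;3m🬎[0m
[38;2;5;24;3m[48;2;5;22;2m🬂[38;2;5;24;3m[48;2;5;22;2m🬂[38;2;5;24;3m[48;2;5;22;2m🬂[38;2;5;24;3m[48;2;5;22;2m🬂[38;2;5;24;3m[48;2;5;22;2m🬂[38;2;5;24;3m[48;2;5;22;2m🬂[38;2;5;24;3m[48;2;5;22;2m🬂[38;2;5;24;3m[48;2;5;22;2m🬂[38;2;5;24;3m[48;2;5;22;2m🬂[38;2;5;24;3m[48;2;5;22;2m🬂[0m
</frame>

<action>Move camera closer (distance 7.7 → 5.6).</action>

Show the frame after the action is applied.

<frame>
[38;2;11;38;10m[48;2;10;35;8m🬂[38;2;11;38;10m[48;2;10;35;8m🬂[38;2;11;38;10m[48;2;10;35;8m🬂[38;2;11;38;10m[48;2;10;35;8m🬂[38;2;11;38;10m[48;2;10;35;8m🬂[38;2;11;38;10m[48;2;10;35;8m🬂[38;2;11;38;10m[48;2;10;35;8m🬂[38;2;11;38;10m[48;2;10;35;8m🬂[38;2;11;38;10m[48;2;10;35;8m🬂[38;2;11;38;10m[48;2;10;35;8m🬂[0m
[38;2;9;33;7m[48;2;8;32;7m🬎[38;2;9;33;7m[48;2;8;32;7m🬎[38;2;9;33;7m[48;2;8;32;7m🬎[38;2;9;33;7m[48;2;8;32;7m🬎[38;2;9;33;7m[48;2;8;32;7m🬎[38;2;138;77;15m[48;2;8;33;7m🬏[38;2;9;33;7m[48;2;8;32;7m🬎[38;2;9;33;7m[48;2;8;32;7m🬎[38;2;9;33;7m[48;2;8;32;7m🬎[38;2;9;33;7m[48;2;8;32;7m🬎[0m
[38;2;8;30;6m[48;2;7;28;5m🬎[38;2;8;30;6m[48;2;7;28;5m🬎[38;2;8;30;6m[48;2;7;28;5m🬎[38;2;8;30;6m[48;2;7;28;5m🬎[38;2;46;25;4m[48;2;110;61;12m▌[38;2;255;216;133m[48;2;164;91;18m🬇[38;2;198;110;22m[48;2;7;29;5m▌[38;2;8;30;6m[48;2;7;28;5m🬎[38;2;8;30;6m[48;2;7;28;5m🬎[38;2;8;30;6m[48;2;7;28;5m🬎[0m
[38;2;6;26;4m[48;2;6;25;3m🬎[38;2;6;26;4m[48;2;6;25;3m🬎[38;2;6;26;4m[48;2;6;25;3m🬎[38;2;6;26;4m[48;2;6;25;3m🬎[38;2;54;30;5m[48;2;6;25;3m🬂[38;2;125;69;13m[48;2;15;25;3m🬂[38;2;144;80;16m[48;2;6;25;3m🬀[38;2;6;26;4m[48;2;6;25;3m🬎[38;2;6;26;4m[48;2;6;25;3m🬎[38;2;6;26;4m[48;2;6;25;3m🬎[0m
[38;2;5;24;3m[48;2;5;22;2m🬂[38;2;5;24;3m[48;2;5;22;2m🬂[38;2;5;24;3m[48;2;5;22;2m🬂[38;2;5;24;3m[48;2;5;22;2m🬂[38;2;5;24;3m[48;2;5;22;2m🬂[38;2;5;24;3m[48;2;5;22;2m🬂[38;2;5;24;3m[48;2;5;22;2m🬂[38;2;5;24;3m[48;2;5;22;2m🬂[38;2;5;24;3m[48;2;5;22;2m🬂[38;2;5;24;3m[48;2;5;22;2m🬂[0m
</frame>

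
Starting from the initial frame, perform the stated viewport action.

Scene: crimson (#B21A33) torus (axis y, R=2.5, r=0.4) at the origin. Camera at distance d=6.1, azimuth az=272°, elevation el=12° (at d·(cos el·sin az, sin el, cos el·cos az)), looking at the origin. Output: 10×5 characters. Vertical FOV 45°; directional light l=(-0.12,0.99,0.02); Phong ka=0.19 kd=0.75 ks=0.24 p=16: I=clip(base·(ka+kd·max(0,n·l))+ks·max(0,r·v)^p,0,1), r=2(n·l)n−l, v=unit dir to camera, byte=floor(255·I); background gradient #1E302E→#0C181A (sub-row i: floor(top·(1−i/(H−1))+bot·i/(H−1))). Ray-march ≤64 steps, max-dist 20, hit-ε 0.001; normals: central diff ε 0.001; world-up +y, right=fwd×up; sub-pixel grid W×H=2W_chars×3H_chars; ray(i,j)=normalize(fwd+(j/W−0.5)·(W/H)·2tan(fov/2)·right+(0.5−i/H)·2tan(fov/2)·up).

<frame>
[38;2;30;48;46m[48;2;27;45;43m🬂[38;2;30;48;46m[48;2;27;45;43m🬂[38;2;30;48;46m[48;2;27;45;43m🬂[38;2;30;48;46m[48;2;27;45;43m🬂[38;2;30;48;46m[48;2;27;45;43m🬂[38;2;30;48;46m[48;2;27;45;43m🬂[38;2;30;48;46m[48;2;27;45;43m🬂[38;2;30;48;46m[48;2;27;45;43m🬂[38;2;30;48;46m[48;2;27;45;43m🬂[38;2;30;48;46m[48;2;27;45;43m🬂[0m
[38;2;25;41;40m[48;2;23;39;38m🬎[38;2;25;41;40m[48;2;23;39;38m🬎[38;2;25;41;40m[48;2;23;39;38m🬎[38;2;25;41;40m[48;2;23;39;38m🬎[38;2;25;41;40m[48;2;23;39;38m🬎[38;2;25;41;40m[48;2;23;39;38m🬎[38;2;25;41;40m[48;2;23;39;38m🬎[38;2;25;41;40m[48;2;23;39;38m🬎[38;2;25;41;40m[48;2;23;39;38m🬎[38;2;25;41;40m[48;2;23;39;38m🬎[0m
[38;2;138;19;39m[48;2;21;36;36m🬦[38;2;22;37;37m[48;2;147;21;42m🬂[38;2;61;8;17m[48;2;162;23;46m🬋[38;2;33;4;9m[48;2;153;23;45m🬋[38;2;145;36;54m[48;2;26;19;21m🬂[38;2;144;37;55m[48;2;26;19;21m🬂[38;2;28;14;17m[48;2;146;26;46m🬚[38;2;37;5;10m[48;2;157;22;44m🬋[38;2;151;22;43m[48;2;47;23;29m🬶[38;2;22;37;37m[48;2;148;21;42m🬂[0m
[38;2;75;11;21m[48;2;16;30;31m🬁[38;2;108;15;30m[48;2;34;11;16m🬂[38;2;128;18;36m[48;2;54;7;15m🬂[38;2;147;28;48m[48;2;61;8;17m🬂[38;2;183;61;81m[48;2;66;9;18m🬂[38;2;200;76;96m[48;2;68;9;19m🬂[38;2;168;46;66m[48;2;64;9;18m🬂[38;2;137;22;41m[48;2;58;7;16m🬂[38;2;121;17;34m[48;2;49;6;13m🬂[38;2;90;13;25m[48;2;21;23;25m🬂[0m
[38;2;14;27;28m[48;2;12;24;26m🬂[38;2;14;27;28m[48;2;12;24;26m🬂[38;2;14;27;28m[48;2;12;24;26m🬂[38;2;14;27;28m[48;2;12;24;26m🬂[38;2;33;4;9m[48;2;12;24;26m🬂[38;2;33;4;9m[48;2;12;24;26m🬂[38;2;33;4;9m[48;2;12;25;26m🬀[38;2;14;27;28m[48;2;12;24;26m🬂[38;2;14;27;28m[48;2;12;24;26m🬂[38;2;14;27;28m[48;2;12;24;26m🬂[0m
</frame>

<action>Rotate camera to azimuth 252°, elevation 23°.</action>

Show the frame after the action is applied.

<frame>
[38;2;30;48;46m[48;2;27;45;43m🬂[38;2;30;48;46m[48;2;27;45;43m🬂[38;2;30;48;46m[48;2;27;45;43m🬂[38;2;30;48;46m[48;2;27;45;43m🬂[38;2;30;48;46m[48;2;27;45;43m🬂[38;2;30;48;46m[48;2;27;45;43m🬂[38;2;30;48;46m[48;2;27;45;43m🬂[38;2;30;48;46m[48;2;27;45;43m🬂[38;2;30;48;46m[48;2;27;45;43m🬂[38;2;30;48;46m[48;2;27;45;43m🬂[0m
[38;2;25;41;40m[48;2;23;39;38m🬎[38;2;25;41;40m[48;2;23;39;38m🬎[38;2;25;41;40m[48;2;23;39;38m🬎[38;2;25;41;40m[48;2;163;25;48m🬎[38;2;25;41;40m[48;2;177;57;77m🬎[38;2;25;41;40m[48;2;164;50;69m🬎[38;2;25;41;40m[48;2;157;32;52m🬎[38;2;164;23;47m[48;2;24;41;40m🬏[38;2;25;41;40m[48;2;23;39;38m🬎[38;2;25;41;40m[48;2;23;39;38m🬎[0m
[38;2;21;36;36m[48;2;148;21;42m🬝[38;2;22;37;37m[48;2;150;21;42m🬀[38;2;129;18;37m[48;2;34;20;24m🬂[38;2;58;8;16m[48;2;20;35;35m🬂[38;2;33;4;9m[48;2;20;35;35m🬂[38;2;33;4;9m[48;2;20;35;35m🬂[38;2;33;4;9m[48;2;20;35;35m🬂[38;2;82;11;23m[48;2;23;27;28m🬂[38;2;134;19;38m[48;2;36;20;24m🬨[38;2;21;36;36m[48;2;161;23;46m🬊[0m
[38;2;114;16;32m[48;2;16;30;31m🬉[38;2;153;22;43m[48;2;102;14;29m🬎[38;2;18;32;33m[48;2;152;21;43m🬂[38;2;18;32;33m[48;2;158;26;47m🬂[38;2;17;31;32m[48;2;176;38;60m🬎[38;2;17;31;32m[48;2;179;39;62m🬎[38;2;17;31;32m[48;2;169;36;58m🬆[38;2;18;32;33m[48;2;161;26;48m🬂[38;2;18;32;33m[48;2;149;21;42m🬀[38;2;129;18;36m[48;2;15;29;30m🬝[0m
[38;2;14;27;28m[48;2;12;24;26m🬂[38;2;56;8;16m[48;2;12;25;26m🬁[38;2;93;13;26m[48;2;22;14;17m🬂[38;2;118;16;33m[48;2;35;16;21m🬂[38;2;129;18;37m[48;2;54;7;15m🬂[38;2;132;20;38m[48;2;56;7;16m🬂[38;2;109;16;31m[48;2;38;12;18m🬆[38;2;112;16;31m[48;2;29;15;19m🬂[38;2;76;11;22m[48;2;17;19;22m🬂[38;2;14;27;28m[48;2;12;24;26m🬂[0m
</frame>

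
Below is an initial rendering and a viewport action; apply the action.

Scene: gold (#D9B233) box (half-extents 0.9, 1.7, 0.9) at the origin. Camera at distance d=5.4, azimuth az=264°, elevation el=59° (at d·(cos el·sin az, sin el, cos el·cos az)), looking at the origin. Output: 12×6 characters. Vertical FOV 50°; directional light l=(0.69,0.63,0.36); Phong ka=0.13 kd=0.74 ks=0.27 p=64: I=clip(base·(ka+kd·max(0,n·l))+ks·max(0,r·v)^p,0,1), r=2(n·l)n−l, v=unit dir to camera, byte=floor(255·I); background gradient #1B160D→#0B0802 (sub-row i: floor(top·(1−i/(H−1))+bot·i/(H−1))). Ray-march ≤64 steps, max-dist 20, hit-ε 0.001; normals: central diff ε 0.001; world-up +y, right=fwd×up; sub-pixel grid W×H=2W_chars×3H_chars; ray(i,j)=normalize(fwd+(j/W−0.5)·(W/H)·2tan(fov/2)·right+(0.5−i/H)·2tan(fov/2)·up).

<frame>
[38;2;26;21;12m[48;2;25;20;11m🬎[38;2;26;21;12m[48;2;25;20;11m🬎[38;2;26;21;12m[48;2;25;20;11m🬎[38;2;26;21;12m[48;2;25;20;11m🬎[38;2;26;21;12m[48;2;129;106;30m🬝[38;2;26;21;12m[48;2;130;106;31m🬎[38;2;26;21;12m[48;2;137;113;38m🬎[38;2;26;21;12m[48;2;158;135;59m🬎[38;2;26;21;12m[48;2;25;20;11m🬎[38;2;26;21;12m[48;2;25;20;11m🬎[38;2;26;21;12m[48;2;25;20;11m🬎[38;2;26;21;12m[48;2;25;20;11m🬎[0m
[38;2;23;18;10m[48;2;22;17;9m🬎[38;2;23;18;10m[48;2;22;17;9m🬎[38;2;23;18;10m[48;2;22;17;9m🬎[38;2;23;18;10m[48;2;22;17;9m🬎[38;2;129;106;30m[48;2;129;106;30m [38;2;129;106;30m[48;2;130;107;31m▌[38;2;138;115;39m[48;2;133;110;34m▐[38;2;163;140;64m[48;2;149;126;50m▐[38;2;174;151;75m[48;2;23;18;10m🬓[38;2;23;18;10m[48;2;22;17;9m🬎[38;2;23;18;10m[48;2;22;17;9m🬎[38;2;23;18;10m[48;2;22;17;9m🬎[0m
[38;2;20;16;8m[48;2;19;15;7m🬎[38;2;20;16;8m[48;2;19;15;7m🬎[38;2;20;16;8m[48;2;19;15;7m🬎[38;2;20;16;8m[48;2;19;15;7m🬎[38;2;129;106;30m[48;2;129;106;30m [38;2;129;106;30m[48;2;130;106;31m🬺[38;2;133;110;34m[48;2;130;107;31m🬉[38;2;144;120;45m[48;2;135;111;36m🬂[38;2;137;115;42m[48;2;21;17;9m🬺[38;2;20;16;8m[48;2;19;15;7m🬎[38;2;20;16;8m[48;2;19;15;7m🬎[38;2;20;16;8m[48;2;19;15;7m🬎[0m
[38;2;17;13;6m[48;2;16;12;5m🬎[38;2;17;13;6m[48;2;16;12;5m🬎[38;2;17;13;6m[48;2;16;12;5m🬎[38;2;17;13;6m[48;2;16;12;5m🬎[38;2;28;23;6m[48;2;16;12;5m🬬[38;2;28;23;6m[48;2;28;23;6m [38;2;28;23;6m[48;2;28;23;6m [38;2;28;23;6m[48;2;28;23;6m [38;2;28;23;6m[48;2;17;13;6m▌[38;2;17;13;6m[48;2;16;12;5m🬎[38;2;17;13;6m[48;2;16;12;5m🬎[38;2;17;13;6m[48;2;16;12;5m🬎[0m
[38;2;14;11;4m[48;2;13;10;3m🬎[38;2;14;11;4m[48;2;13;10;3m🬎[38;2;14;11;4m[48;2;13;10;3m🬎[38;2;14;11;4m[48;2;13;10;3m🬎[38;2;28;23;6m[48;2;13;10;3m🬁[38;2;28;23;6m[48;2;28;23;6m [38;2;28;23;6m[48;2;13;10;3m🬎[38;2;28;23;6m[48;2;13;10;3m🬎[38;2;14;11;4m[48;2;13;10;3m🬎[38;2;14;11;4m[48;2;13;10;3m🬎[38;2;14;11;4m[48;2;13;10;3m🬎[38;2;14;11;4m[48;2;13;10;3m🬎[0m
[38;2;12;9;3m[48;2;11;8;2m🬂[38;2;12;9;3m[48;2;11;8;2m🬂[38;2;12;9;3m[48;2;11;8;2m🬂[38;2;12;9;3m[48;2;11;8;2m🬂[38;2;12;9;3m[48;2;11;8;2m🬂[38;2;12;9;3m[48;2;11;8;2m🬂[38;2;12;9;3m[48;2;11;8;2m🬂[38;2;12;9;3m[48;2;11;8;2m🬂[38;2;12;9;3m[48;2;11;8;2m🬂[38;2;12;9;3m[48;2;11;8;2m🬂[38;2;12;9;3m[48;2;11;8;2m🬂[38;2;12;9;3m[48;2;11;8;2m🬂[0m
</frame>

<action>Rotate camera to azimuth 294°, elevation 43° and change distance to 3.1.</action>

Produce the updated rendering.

<frame>
[38;2;28;23;6m[48;2;28;23;6m [38;2;28;23;6m[48;2;28;23;6m [38;2;28;23;6m[48;2;28;23;6m [38;2;28;23;6m[48;2;28;23;6m [38;2;28;23;6m[48;2;28;23;6m [38;2;28;23;6m[48;2;28;23;6m [38;2;28;23;6m[48;2;129;106;30m🬺[38;2;129;106;30m[48;2;28;23;6m🬂[38;2;129;106;30m[48;2;28;23;6m🬂[38;2;129;106;30m[48;2;28;23;6m🬊[38;2;114;94;26m[48;2;26;21;12m▌[38;2;26;21;12m[48;2;25;20;11m🬎[0m
[38;2;28;23;6m[48;2;23;18;10m▐[38;2;28;23;6m[48;2;28;23;6m [38;2;28;23;6m[48;2;28;23;6m [38;2;28;23;6m[48;2;28;23;6m [38;2;28;23;6m[48;2;28;23;6m [38;2;28;23;6m[48;2;28;23;6m [38;2;28;23;6m[48;2;28;23;6m [38;2;28;23;6m[48;2;28;23;6m [38;2;28;23;6m[48;2;28;23;6m [38;2;28;23;6m[48;2;28;23;6m [38;2;23;18;10m[48;2;22;17;9m🬎[38;2;23;18;10m[48;2;22;17;9m🬎[0m
[38;2;20;16;8m[48;2;19;15;7m🬎[38;2;28;23;6m[48;2;19;15;7m🬬[38;2;28;23;6m[48;2;28;23;6m [38;2;28;23;6m[48;2;28;23;6m [38;2;28;23;6m[48;2;28;23;6m [38;2;28;23;6m[48;2;28;23;6m [38;2;28;23;6m[48;2;28;23;6m [38;2;28;23;6m[48;2;28;23;6m [38;2;28;23;6m[48;2;28;23;6m [38;2;28;23;6m[48;2;20;16;8m▌[38;2;20;16;8m[48;2;19;15;7m🬎[38;2;20;16;8m[48;2;19;15;7m🬎[0m
[38;2;17;13;6m[48;2;16;12;5m🬎[38;2;28;23;6m[48;2;16;12;5m🬁[38;2;28;23;6m[48;2;28;23;6m [38;2;28;23;6m[48;2;28;23;6m [38;2;28;23;6m[48;2;28;23;6m [38;2;28;23;6m[48;2;28;23;6m [38;2;28;23;6m[48;2;28;23;6m [38;2;28;23;6m[48;2;28;23;6m [38;2;28;23;6m[48;2;28;23;6m [38;2;17;13;6m[48;2;16;12;5m🬎[38;2;17;13;6m[48;2;16;12;5m🬎[38;2;17;13;6m[48;2;16;12;5m🬎[0m
[38;2;14;11;4m[48;2;13;10;3m🬎[38;2;14;11;4m[48;2;13;10;3m🬎[38;2;28;23;6m[48;2;14;11;4m▐[38;2;28;23;6m[48;2;28;23;6m [38;2;28;23;6m[48;2;28;23;6m [38;2;28;23;6m[48;2;28;23;6m [38;2;28;23;6m[48;2;28;23;6m [38;2;28;23;6m[48;2;28;23;6m [38;2;28;23;6m[48;2;13;10;3m🬕[38;2;14;11;4m[48;2;13;10;3m🬎[38;2;14;11;4m[48;2;13;10;3m🬎[38;2;14;11;4m[48;2;13;10;3m🬎[0m
[38;2;12;9;3m[48;2;11;8;2m🬂[38;2;12;9;3m[48;2;11;8;2m🬂[38;2;12;9;3m[48;2;11;8;2m🬂[38;2;28;23;6m[48;2;11;8;2m🬬[38;2;28;23;6m[48;2;28;23;6m [38;2;28;23;6m[48;2;28;23;6m [38;2;28;23;6m[48;2;28;23;6m [38;2;28;23;6m[48;2;28;23;6m [38;2;28;23;6m[48;2;11;8;2m🬀[38;2;12;9;3m[48;2;11;8;2m🬂[38;2;12;9;3m[48;2;11;8;2m🬂[38;2;12;9;3m[48;2;11;8;2m🬂[0m
</frame>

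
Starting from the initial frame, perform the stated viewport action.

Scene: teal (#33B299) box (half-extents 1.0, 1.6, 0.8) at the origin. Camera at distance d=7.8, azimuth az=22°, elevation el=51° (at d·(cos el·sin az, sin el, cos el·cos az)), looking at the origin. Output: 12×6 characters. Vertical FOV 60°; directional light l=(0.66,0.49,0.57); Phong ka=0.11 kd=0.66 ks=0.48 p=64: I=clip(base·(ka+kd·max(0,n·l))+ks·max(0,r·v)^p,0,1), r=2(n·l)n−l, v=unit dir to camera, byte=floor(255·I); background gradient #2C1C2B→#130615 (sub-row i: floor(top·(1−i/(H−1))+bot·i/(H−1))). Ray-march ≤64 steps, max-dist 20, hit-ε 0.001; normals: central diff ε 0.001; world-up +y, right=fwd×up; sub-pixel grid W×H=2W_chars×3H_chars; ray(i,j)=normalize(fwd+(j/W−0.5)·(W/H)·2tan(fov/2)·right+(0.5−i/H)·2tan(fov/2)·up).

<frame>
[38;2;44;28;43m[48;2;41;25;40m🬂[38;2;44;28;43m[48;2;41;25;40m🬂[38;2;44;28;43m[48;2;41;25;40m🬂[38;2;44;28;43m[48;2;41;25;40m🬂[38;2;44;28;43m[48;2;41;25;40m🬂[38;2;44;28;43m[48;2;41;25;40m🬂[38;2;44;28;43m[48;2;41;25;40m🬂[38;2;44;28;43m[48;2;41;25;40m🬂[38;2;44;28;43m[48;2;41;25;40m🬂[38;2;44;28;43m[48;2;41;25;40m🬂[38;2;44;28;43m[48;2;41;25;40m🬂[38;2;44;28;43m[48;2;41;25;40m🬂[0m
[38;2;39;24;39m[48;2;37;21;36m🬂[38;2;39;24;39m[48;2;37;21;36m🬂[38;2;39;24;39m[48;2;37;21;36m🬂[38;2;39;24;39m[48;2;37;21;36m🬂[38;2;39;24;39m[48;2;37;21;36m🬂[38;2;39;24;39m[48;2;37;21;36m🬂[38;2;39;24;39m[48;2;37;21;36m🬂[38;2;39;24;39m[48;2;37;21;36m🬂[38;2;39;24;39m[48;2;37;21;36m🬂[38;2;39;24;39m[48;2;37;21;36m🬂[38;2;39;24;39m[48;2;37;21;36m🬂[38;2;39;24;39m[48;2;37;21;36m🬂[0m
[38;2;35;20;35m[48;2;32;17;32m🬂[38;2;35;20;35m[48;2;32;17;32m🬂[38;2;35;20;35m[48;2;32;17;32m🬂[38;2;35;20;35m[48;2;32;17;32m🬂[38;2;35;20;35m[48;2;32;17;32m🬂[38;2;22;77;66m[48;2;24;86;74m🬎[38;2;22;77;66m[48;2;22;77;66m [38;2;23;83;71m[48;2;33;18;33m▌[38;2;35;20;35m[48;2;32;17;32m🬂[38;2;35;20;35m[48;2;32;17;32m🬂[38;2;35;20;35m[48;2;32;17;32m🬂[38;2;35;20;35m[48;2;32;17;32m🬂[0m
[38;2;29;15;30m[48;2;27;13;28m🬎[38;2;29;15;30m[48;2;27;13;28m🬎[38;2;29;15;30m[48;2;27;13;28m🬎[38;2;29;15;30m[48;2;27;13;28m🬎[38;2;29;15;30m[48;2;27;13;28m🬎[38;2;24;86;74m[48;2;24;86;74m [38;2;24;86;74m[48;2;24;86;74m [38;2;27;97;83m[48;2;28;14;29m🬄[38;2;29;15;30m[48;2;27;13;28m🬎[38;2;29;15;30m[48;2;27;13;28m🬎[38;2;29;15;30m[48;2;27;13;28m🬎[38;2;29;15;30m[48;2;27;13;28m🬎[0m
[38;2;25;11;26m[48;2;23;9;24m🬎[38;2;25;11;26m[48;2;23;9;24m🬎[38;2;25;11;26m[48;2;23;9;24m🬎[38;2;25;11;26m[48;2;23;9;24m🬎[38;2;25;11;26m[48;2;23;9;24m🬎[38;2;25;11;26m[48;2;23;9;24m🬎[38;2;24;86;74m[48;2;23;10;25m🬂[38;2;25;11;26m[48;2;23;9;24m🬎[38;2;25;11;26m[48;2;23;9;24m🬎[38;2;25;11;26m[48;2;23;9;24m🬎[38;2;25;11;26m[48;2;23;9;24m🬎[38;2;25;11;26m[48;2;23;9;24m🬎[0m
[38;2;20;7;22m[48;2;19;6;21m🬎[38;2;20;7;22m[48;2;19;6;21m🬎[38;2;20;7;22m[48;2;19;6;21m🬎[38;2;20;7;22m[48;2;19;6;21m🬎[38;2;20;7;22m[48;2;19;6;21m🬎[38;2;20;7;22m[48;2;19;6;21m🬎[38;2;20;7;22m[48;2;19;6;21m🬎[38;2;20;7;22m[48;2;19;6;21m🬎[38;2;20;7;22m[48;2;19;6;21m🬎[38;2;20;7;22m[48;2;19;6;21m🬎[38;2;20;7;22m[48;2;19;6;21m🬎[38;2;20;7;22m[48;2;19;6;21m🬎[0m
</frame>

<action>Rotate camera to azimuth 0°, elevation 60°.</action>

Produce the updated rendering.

<frame>
[38;2;44;28;43m[48;2;41;25;40m🬂[38;2;44;28;43m[48;2;41;25;40m🬂[38;2;44;28;43m[48;2;41;25;40m🬂[38;2;44;28;43m[48;2;41;25;40m🬂[38;2;44;28;43m[48;2;41;25;40m🬂[38;2;44;28;43m[48;2;41;25;40m🬂[38;2;44;28;43m[48;2;41;25;40m🬂[38;2;44;28;43m[48;2;41;25;40m🬂[38;2;44;28;43m[48;2;41;25;40m🬂[38;2;44;28;43m[48;2;41;25;40m🬂[38;2;44;28;43m[48;2;41;25;40m🬂[38;2;44;28;43m[48;2;41;25;40m🬂[0m
[38;2;39;24;39m[48;2;37;21;36m🬂[38;2;39;24;39m[48;2;37;21;36m🬂[38;2;39;24;39m[48;2;37;21;36m🬂[38;2;39;24;39m[48;2;37;21;36m🬂[38;2;39;24;39m[48;2;37;21;36m🬂[38;2;39;24;39m[48;2;37;21;36m🬂[38;2;39;24;39m[48;2;37;21;36m🬂[38;2;39;24;39m[48;2;37;21;36m🬂[38;2;39;24;39m[48;2;37;21;36m🬂[38;2;39;24;39m[48;2;37;21;36m🬂[38;2;39;24;39m[48;2;37;21;36m🬂[38;2;39;24;39m[48;2;37;21;36m🬂[0m
[38;2;35;20;35m[48;2;32;17;32m🬂[38;2;35;20;35m[48;2;32;17;32m🬂[38;2;35;20;35m[48;2;32;17;32m🬂[38;2;35;20;35m[48;2;32;17;32m🬂[38;2;35;20;35m[48;2;32;17;32m🬂[38;2;22;77;66m[48;2;22;77;66m [38;2;22;77;66m[48;2;22;77;66m [38;2;22;77;66m[48;2;33;18;33m▌[38;2;35;20;35m[48;2;32;17;32m🬂[38;2;35;20;35m[48;2;32;17;32m🬂[38;2;35;20;35m[48;2;32;17;32m🬂[38;2;35;20;35m[48;2;32;17;32m🬂[0m
[38;2;29;15;30m[48;2;27;13;28m🬎[38;2;29;15;30m[48;2;27;13;28m🬎[38;2;29;15;30m[48;2;27;13;28m🬎[38;2;29;15;30m[48;2;27;13;28m🬎[38;2;29;15;30m[48;2;27;13;28m🬎[38;2;24;86;74m[48;2;27;13;28m🬬[38;2;24;86;74m[48;2;24;86;74m [38;2;24;86;74m[48;2;28;14;29m🬄[38;2;29;15;30m[48;2;27;13;28m🬎[38;2;29;15;30m[48;2;27;13;28m🬎[38;2;29;15;30m[48;2;27;13;28m🬎[38;2;29;15;30m[48;2;27;13;28m🬎[0m
[38;2;25;11;26m[48;2;23;9;24m🬎[38;2;25;11;26m[48;2;23;9;24m🬎[38;2;25;11;26m[48;2;23;9;24m🬎[38;2;25;11;26m[48;2;23;9;24m🬎[38;2;25;11;26m[48;2;23;9;24m🬎[38;2;25;11;26m[48;2;23;9;24m🬎[38;2;25;11;26m[48;2;23;9;24m🬎[38;2;25;11;26m[48;2;23;9;24m🬎[38;2;25;11;26m[48;2;23;9;24m🬎[38;2;25;11;26m[48;2;23;9;24m🬎[38;2;25;11;26m[48;2;23;9;24m🬎[38;2;25;11;26m[48;2;23;9;24m🬎[0m
[38;2;20;7;22m[48;2;19;6;21m🬎[38;2;20;7;22m[48;2;19;6;21m🬎[38;2;20;7;22m[48;2;19;6;21m🬎[38;2;20;7;22m[48;2;19;6;21m🬎[38;2;20;7;22m[48;2;19;6;21m🬎[38;2;20;7;22m[48;2;19;6;21m🬎[38;2;20;7;22m[48;2;19;6;21m🬎[38;2;20;7;22m[48;2;19;6;21m🬎[38;2;20;7;22m[48;2;19;6;21m🬎[38;2;20;7;22m[48;2;19;6;21m🬎[38;2;20;7;22m[48;2;19;6;21m🬎[38;2;20;7;22m[48;2;19;6;21m🬎[0m
</frame>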